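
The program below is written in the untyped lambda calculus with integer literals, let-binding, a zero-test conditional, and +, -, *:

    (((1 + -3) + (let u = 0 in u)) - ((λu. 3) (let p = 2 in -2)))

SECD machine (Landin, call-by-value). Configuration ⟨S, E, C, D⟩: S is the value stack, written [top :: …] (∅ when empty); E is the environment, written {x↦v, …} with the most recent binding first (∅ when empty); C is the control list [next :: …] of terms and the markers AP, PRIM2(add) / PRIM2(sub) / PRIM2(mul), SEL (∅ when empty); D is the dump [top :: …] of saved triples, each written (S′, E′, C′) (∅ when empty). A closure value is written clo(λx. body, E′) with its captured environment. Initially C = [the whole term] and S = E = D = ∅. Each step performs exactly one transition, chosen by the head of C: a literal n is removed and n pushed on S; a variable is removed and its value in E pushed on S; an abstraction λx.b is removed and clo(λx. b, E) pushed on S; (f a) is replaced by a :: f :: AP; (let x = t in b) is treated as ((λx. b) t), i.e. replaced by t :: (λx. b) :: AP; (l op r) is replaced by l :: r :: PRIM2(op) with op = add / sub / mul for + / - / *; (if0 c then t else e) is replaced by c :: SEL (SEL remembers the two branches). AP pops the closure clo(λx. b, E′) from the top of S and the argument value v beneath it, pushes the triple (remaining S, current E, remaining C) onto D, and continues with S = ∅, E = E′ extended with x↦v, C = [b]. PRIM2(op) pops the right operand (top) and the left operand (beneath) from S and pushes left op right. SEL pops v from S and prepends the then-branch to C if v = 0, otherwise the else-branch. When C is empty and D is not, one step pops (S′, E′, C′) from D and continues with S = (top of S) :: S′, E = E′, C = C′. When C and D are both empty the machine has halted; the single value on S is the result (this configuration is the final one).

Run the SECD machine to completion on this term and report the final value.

Answer: -5

Machine steps:
t=0: ⟨S=∅; E=∅; C=[(((1 + -3) + (let u = 0 in u)) - ((λu. 3) (let p = 2 in -2)))]; D=∅⟩
t=1: ⟨S=∅; E=∅; C=[((1 + -3) + (let u = 0 in u)) :: ((λu. 3) (let p = 2 in -2)) :: PRIM2(sub)]; D=∅⟩
t=2: ⟨S=∅; E=∅; C=[(1 + -3) :: (let u = 0 in u) :: PRIM2(add) :: ((λu. 3) (let p = 2 in -2)) :: PRIM2(sub)]; D=∅⟩
t=3: ⟨S=∅; E=∅; C=[1 :: -3 :: PRIM2(add) :: (let u = 0 in u) :: PRIM2(add) :: ((λu. 3) (let p = 2 in -2)) :: PRIM2(sub)]; D=∅⟩
t=4: ⟨S=[1]; E=∅; C=[-3 :: PRIM2(add) :: (let u = 0 in u) :: PRIM2(add) :: ((λu. 3) (let p = 2 in -2)) :: PRIM2(sub)]; D=∅⟩
t=5: ⟨S=[-3 :: 1]; E=∅; C=[PRIM2(add) :: (let u = 0 in u) :: PRIM2(add) :: ((λu. 3) (let p = 2 in -2)) :: PRIM2(sub)]; D=∅⟩
t=6: ⟨S=[-2]; E=∅; C=[(let u = 0 in u) :: PRIM2(add) :: ((λu. 3) (let p = 2 in -2)) :: PRIM2(sub)]; D=∅⟩
t=7: ⟨S=[-2]; E=∅; C=[0 :: (λu. u) :: AP :: PRIM2(add) :: ((λu. 3) (let p = 2 in -2)) :: PRIM2(sub)]; D=∅⟩
t=8: ⟨S=[0 :: -2]; E=∅; C=[(λu. u) :: AP :: PRIM2(add) :: ((λu. 3) (let p = 2 in -2)) :: PRIM2(sub)]; D=∅⟩
t=9: ⟨S=[clo(λu. u, ∅) :: 0 :: -2]; E=∅; C=[AP :: PRIM2(add) :: ((λu. 3) (let p = 2 in -2)) :: PRIM2(sub)]; D=∅⟩
t=10: ⟨S=∅; E={u↦0}; C=[u]; D=[([-2], ∅, [PRIM2(add) :: ((λu. 3) (let p = 2 in -2)) :: PRIM2(sub)])]⟩
t=11: ⟨S=[0]; E={u↦0}; C=∅; D=[([-2], ∅, [PRIM2(add) :: ((λu. 3) (let p = 2 in -2)) :: PRIM2(sub)])]⟩
t=12: ⟨S=[0 :: -2]; E=∅; C=[PRIM2(add) :: ((λu. 3) (let p = 2 in -2)) :: PRIM2(sub)]; D=∅⟩
t=13: ⟨S=[-2]; E=∅; C=[((λu. 3) (let p = 2 in -2)) :: PRIM2(sub)]; D=∅⟩
t=14: ⟨S=[-2]; E=∅; C=[(let p = 2 in -2) :: (λu. 3) :: AP :: PRIM2(sub)]; D=∅⟩
t=15: ⟨S=[-2]; E=∅; C=[2 :: (λp. -2) :: AP :: (λu. 3) :: AP :: PRIM2(sub)]; D=∅⟩
t=16: ⟨S=[2 :: -2]; E=∅; C=[(λp. -2) :: AP :: (λu. 3) :: AP :: PRIM2(sub)]; D=∅⟩
t=17: ⟨S=[clo(λp. -2, ∅) :: 2 :: -2]; E=∅; C=[AP :: (λu. 3) :: AP :: PRIM2(sub)]; D=∅⟩
t=18: ⟨S=∅; E={p↦2}; C=[-2]; D=[([-2], ∅, [(λu. 3) :: AP :: PRIM2(sub)])]⟩
t=19: ⟨S=[-2]; E={p↦2}; C=∅; D=[([-2], ∅, [(λu. 3) :: AP :: PRIM2(sub)])]⟩
t=20: ⟨S=[-2 :: -2]; E=∅; C=[(λu. 3) :: AP :: PRIM2(sub)]; D=∅⟩
t=21: ⟨S=[clo(λu. 3, ∅) :: -2 :: -2]; E=∅; C=[AP :: PRIM2(sub)]; D=∅⟩
t=22: ⟨S=∅; E={u↦-2}; C=[3]; D=[([-2], ∅, [PRIM2(sub)])]⟩
t=23: ⟨S=[3]; E={u↦-2}; C=∅; D=[([-2], ∅, [PRIM2(sub)])]⟩
t=24: ⟨S=[3 :: -2]; E=∅; C=[PRIM2(sub)]; D=∅⟩
t=25: ⟨S=[-5]; E=∅; C=∅; D=∅⟩
→ final value -5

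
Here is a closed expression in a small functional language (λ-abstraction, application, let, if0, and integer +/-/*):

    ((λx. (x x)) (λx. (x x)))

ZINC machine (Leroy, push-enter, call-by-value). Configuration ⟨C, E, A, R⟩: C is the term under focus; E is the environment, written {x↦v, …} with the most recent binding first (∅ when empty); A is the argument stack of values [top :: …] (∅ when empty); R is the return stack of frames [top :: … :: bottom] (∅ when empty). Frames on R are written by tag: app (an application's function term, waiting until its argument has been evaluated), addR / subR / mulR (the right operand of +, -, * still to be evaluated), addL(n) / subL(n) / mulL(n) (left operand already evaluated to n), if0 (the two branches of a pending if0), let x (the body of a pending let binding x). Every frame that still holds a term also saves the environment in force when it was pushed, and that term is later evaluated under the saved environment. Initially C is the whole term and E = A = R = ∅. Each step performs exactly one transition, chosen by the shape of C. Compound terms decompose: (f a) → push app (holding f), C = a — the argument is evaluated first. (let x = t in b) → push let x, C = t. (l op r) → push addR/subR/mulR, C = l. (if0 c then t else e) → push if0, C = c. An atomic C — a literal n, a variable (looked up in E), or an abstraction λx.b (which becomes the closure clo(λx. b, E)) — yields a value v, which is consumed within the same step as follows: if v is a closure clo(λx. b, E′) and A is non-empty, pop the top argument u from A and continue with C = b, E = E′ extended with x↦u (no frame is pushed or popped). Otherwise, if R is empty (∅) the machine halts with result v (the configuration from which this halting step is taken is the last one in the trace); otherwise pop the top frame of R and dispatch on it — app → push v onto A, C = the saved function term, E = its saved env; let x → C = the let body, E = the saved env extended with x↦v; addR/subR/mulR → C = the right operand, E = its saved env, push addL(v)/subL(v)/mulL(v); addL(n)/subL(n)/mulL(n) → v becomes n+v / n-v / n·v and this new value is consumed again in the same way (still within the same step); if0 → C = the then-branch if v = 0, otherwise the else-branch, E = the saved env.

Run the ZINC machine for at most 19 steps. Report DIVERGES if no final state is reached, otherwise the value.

0. ⟨C=((λx. (x x)) (λx. (x x))); E=∅; A=∅; R=∅⟩
1. ⟨C=(λx. (x x)); E=∅; A=∅; R=[app]⟩
2. ⟨C=(λx. (x x)); E=∅; A=[clo(λx. (x x), ∅)]; R=∅⟩
3. ⟨C=(x x); E={x↦clo(λx. (x x), ∅)}; A=∅; R=∅⟩
4. ⟨C=x; E={x↦clo(λx. (x x), ∅)}; A=∅; R=[app]⟩
5. ⟨C=x; E={x↦clo(λx. (x x), ∅)}; A=[clo(λx. (x x), ∅)]; R=∅⟩
… configuration repeats with period 3 (steps 3–5 recur indefinitely) …

Answer: DIVERGES (no final state within 19 steps)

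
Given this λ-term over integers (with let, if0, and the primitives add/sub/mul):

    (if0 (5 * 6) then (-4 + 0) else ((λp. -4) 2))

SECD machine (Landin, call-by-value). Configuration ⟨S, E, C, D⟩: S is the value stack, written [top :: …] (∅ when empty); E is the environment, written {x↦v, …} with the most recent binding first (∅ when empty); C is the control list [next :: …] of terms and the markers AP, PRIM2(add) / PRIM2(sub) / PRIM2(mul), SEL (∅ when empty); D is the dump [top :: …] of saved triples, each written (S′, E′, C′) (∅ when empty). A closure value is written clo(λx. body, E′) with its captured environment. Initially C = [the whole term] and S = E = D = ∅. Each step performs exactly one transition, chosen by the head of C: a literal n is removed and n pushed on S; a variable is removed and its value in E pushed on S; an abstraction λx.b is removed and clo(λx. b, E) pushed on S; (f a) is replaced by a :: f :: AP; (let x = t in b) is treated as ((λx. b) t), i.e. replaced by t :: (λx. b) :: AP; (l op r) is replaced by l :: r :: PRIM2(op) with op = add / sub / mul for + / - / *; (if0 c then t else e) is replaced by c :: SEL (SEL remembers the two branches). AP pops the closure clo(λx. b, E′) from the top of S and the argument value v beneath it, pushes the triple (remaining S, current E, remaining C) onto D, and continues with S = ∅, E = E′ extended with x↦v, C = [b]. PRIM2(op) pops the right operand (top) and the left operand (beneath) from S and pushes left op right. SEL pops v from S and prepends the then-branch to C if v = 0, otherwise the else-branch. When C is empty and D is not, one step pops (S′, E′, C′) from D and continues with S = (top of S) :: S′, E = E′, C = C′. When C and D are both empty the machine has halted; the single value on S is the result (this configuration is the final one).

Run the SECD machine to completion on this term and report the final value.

Answer: -4

Execution trace:
0. ⟨S=∅; E=∅; C=[(if0 (5 * 6) then (-4 + 0) else ((λp. -4) 2))]; D=∅⟩
1. ⟨S=∅; E=∅; C=[(5 * 6) :: SEL]; D=∅⟩
2. ⟨S=∅; E=∅; C=[5 :: 6 :: PRIM2(mul) :: SEL]; D=∅⟩
3. ⟨S=[5]; E=∅; C=[6 :: PRIM2(mul) :: SEL]; D=∅⟩
4. ⟨S=[6 :: 5]; E=∅; C=[PRIM2(mul) :: SEL]; D=∅⟩
5. ⟨S=[30]; E=∅; C=[SEL]; D=∅⟩
6. ⟨S=∅; E=∅; C=[((λp. -4) 2)]; D=∅⟩
7. ⟨S=∅; E=∅; C=[2 :: (λp. -4) :: AP]; D=∅⟩
8. ⟨S=[2]; E=∅; C=[(λp. -4) :: AP]; D=∅⟩
9. ⟨S=[clo(λp. -4, ∅) :: 2]; E=∅; C=[AP]; D=∅⟩
10. ⟨S=∅; E={p↦2}; C=[-4]; D=[(∅, ∅, ∅)]⟩
11. ⟨S=[-4]; E={p↦2}; C=∅; D=[(∅, ∅, ∅)]⟩
12. ⟨S=[-4]; E=∅; C=∅; D=∅⟩
→ final value -4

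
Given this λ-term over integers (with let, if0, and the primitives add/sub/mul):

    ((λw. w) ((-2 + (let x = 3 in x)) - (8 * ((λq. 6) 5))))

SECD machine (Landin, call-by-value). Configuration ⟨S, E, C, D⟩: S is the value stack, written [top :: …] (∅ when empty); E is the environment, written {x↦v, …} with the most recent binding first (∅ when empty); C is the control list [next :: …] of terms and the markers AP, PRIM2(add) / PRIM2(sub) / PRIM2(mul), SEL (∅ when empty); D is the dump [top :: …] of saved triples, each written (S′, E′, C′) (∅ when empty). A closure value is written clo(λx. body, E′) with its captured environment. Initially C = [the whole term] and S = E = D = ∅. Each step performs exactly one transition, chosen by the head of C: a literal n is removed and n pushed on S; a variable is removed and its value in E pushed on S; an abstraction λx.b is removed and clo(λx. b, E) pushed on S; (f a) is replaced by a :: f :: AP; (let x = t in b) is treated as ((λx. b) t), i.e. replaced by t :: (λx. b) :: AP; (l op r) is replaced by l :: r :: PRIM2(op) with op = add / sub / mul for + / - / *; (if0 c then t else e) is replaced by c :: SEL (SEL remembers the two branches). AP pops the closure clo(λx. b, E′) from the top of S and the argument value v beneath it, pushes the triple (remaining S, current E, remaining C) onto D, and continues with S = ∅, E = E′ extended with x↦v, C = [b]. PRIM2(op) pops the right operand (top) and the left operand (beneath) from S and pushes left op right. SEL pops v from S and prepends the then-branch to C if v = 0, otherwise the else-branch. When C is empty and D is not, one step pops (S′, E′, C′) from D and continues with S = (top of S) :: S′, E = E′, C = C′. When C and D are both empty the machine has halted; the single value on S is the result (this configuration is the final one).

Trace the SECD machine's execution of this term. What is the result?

[0] ⟨S=∅; E=∅; C=[((λw. w) ((-2 + (let x = 3 in x)) - (8 * ((λq. 6) 5))))]; D=∅⟩
[1] ⟨S=∅; E=∅; C=[((-2 + (let x = 3 in x)) - (8 * ((λq. 6) 5))) :: (λw. w) :: AP]; D=∅⟩
[2] ⟨S=∅; E=∅; C=[(-2 + (let x = 3 in x)) :: (8 * ((λq. 6) 5)) :: PRIM2(sub) :: (λw. w) :: AP]; D=∅⟩
[3] ⟨S=∅; E=∅; C=[-2 :: (let x = 3 in x) :: PRIM2(add) :: (8 * ((λq. 6) 5)) :: PRIM2(sub) :: (λw. w) :: AP]; D=∅⟩
[4] ⟨S=[-2]; E=∅; C=[(let x = 3 in x) :: PRIM2(add) :: (8 * ((λq. 6) 5)) :: PRIM2(sub) :: (λw. w) :: AP]; D=∅⟩
[5] ⟨S=[-2]; E=∅; C=[3 :: (λx. x) :: AP :: PRIM2(add) :: (8 * ((λq. 6) 5)) :: PRIM2(sub) :: (λw. w) :: AP]; D=∅⟩
[6] ⟨S=[3 :: -2]; E=∅; C=[(λx. x) :: AP :: PRIM2(add) :: (8 * ((λq. 6) 5)) :: PRIM2(sub) :: (λw. w) :: AP]; D=∅⟩
[7] ⟨S=[clo(λx. x, ∅) :: 3 :: -2]; E=∅; C=[AP :: PRIM2(add) :: (8 * ((λq. 6) 5)) :: PRIM2(sub) :: (λw. w) :: AP]; D=∅⟩
[8] ⟨S=∅; E={x↦3}; C=[x]; D=[([-2], ∅, [PRIM2(add) :: (8 * ((λq. 6) 5)) :: PRIM2(sub) :: (λw. w) :: AP])]⟩
[9] ⟨S=[3]; E={x↦3}; C=∅; D=[([-2], ∅, [PRIM2(add) :: (8 * ((λq. 6) 5)) :: PRIM2(sub) :: (λw. w) :: AP])]⟩
[10] ⟨S=[3 :: -2]; E=∅; C=[PRIM2(add) :: (8 * ((λq. 6) 5)) :: PRIM2(sub) :: (λw. w) :: AP]; D=∅⟩
[11] ⟨S=[1]; E=∅; C=[(8 * ((λq. 6) 5)) :: PRIM2(sub) :: (λw. w) :: AP]; D=∅⟩
[12] ⟨S=[1]; E=∅; C=[8 :: ((λq. 6) 5) :: PRIM2(mul) :: PRIM2(sub) :: (λw. w) :: AP]; D=∅⟩
[13] ⟨S=[8 :: 1]; E=∅; C=[((λq. 6) 5) :: PRIM2(mul) :: PRIM2(sub) :: (λw. w) :: AP]; D=∅⟩
[14] ⟨S=[8 :: 1]; E=∅; C=[5 :: (λq. 6) :: AP :: PRIM2(mul) :: PRIM2(sub) :: (λw. w) :: AP]; D=∅⟩
[15] ⟨S=[5 :: 8 :: 1]; E=∅; C=[(λq. 6) :: AP :: PRIM2(mul) :: PRIM2(sub) :: (λw. w) :: AP]; D=∅⟩
[16] ⟨S=[clo(λq. 6, ∅) :: 5 :: 8 :: 1]; E=∅; C=[AP :: PRIM2(mul) :: PRIM2(sub) :: (λw. w) :: AP]; D=∅⟩
[17] ⟨S=∅; E={q↦5}; C=[6]; D=[([8 :: 1], ∅, [PRIM2(mul) :: PRIM2(sub) :: (λw. w) :: AP])]⟩
[18] ⟨S=[6]; E={q↦5}; C=∅; D=[([8 :: 1], ∅, [PRIM2(mul) :: PRIM2(sub) :: (λw. w) :: AP])]⟩
[19] ⟨S=[6 :: 8 :: 1]; E=∅; C=[PRIM2(mul) :: PRIM2(sub) :: (λw. w) :: AP]; D=∅⟩
[20] ⟨S=[48 :: 1]; E=∅; C=[PRIM2(sub) :: (λw. w) :: AP]; D=∅⟩
[21] ⟨S=[-47]; E=∅; C=[(λw. w) :: AP]; D=∅⟩
[22] ⟨S=[clo(λw. w, ∅) :: -47]; E=∅; C=[AP]; D=∅⟩
[23] ⟨S=∅; E={w↦-47}; C=[w]; D=[(∅, ∅, ∅)]⟩
[24] ⟨S=[-47]; E={w↦-47}; C=∅; D=[(∅, ∅, ∅)]⟩
[25] ⟨S=[-47]; E=∅; C=∅; D=∅⟩
→ final value -47

Answer: -47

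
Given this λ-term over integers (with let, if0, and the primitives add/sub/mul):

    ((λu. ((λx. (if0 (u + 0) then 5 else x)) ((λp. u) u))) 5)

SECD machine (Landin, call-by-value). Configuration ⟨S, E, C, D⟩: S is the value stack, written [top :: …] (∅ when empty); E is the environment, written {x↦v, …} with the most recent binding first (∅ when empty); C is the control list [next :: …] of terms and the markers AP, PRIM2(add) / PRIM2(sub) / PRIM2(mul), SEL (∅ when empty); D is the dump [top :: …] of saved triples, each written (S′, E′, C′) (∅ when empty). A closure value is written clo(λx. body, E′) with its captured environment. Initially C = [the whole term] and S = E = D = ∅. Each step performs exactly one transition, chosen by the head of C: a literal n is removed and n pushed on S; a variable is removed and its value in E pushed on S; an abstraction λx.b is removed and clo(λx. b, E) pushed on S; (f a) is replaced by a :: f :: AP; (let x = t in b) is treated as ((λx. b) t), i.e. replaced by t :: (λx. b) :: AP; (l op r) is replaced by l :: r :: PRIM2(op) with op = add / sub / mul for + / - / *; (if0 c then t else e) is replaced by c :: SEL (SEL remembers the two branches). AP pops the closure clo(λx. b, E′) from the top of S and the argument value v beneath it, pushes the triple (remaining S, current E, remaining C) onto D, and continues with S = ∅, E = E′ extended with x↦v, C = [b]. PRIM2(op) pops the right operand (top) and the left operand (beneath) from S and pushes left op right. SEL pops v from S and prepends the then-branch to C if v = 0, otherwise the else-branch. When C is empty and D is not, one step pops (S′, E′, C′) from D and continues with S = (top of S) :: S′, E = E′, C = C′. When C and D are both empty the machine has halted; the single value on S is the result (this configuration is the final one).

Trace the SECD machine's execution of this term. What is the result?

[0] ⟨S=∅; E=∅; C=[((λu. ((λx. (if0 (u + 0) then 5 else x)) ((λp. u) u))) 5)]; D=∅⟩
[1] ⟨S=∅; E=∅; C=[5 :: (λu. ((λx. (if0 (u + 0) then 5 else x)) ((λp. u) u))) :: AP]; D=∅⟩
[2] ⟨S=[5]; E=∅; C=[(λu. ((λx. (if0 (u + 0) then 5 else x)) ((λp. u) u))) :: AP]; D=∅⟩
[3] ⟨S=[clo(λu. ((λx. (if0 (u + 0) then 5 else x)) ((λp. u) u)), ∅) :: 5]; E=∅; C=[AP]; D=∅⟩
[4] ⟨S=∅; E={u↦5}; C=[((λx. (if0 (u + 0) then 5 else x)) ((λp. u) u))]; D=[(∅, ∅, ∅)]⟩
[5] ⟨S=∅; E={u↦5}; C=[((λp. u) u) :: (λx. (if0 (u + 0) then 5 else x)) :: AP]; D=[(∅, ∅, ∅)]⟩
[6] ⟨S=∅; E={u↦5}; C=[u :: (λp. u) :: AP :: (λx. (if0 (u + 0) then 5 else x)) :: AP]; D=[(∅, ∅, ∅)]⟩
[7] ⟨S=[5]; E={u↦5}; C=[(λp. u) :: AP :: (λx. (if0 (u + 0) then 5 else x)) :: AP]; D=[(∅, ∅, ∅)]⟩
[8] ⟨S=[clo(λp. u, {u↦5}) :: 5]; E={u↦5}; C=[AP :: (λx. (if0 (u + 0) then 5 else x)) :: AP]; D=[(∅, ∅, ∅)]⟩
[9] ⟨S=∅; E={p↦5, u↦5}; C=[u]; D=[(∅, {u↦5}, [(λx. (if0 (u + 0) then 5 else x)) :: AP]) :: (∅, ∅, ∅)]⟩
[10] ⟨S=[5]; E={p↦5, u↦5}; C=∅; D=[(∅, {u↦5}, [(λx. (if0 (u + 0) then 5 else x)) :: AP]) :: (∅, ∅, ∅)]⟩
[11] ⟨S=[5]; E={u↦5}; C=[(λx. (if0 (u + 0) then 5 else x)) :: AP]; D=[(∅, ∅, ∅)]⟩
[12] ⟨S=[clo(λx. (if0 (u + 0) then 5 else x), {u↦5}) :: 5]; E={u↦5}; C=[AP]; D=[(∅, ∅, ∅)]⟩
[13] ⟨S=∅; E={x↦5, u↦5}; C=[(if0 (u + 0) then 5 else x)]; D=[(∅, {u↦5}, ∅) :: (∅, ∅, ∅)]⟩
[14] ⟨S=∅; E={x↦5, u↦5}; C=[(u + 0) :: SEL]; D=[(∅, {u↦5}, ∅) :: (∅, ∅, ∅)]⟩
[15] ⟨S=∅; E={x↦5, u↦5}; C=[u :: 0 :: PRIM2(add) :: SEL]; D=[(∅, {u↦5}, ∅) :: (∅, ∅, ∅)]⟩
[16] ⟨S=[5]; E={x↦5, u↦5}; C=[0 :: PRIM2(add) :: SEL]; D=[(∅, {u↦5}, ∅) :: (∅, ∅, ∅)]⟩
[17] ⟨S=[0 :: 5]; E={x↦5, u↦5}; C=[PRIM2(add) :: SEL]; D=[(∅, {u↦5}, ∅) :: (∅, ∅, ∅)]⟩
[18] ⟨S=[5]; E={x↦5, u↦5}; C=[SEL]; D=[(∅, {u↦5}, ∅) :: (∅, ∅, ∅)]⟩
[19] ⟨S=∅; E={x↦5, u↦5}; C=[x]; D=[(∅, {u↦5}, ∅) :: (∅, ∅, ∅)]⟩
[20] ⟨S=[5]; E={x↦5, u↦5}; C=∅; D=[(∅, {u↦5}, ∅) :: (∅, ∅, ∅)]⟩
[21] ⟨S=[5]; E={u↦5}; C=∅; D=[(∅, ∅, ∅)]⟩
[22] ⟨S=[5]; E=∅; C=∅; D=∅⟩
→ final value 5

Answer: 5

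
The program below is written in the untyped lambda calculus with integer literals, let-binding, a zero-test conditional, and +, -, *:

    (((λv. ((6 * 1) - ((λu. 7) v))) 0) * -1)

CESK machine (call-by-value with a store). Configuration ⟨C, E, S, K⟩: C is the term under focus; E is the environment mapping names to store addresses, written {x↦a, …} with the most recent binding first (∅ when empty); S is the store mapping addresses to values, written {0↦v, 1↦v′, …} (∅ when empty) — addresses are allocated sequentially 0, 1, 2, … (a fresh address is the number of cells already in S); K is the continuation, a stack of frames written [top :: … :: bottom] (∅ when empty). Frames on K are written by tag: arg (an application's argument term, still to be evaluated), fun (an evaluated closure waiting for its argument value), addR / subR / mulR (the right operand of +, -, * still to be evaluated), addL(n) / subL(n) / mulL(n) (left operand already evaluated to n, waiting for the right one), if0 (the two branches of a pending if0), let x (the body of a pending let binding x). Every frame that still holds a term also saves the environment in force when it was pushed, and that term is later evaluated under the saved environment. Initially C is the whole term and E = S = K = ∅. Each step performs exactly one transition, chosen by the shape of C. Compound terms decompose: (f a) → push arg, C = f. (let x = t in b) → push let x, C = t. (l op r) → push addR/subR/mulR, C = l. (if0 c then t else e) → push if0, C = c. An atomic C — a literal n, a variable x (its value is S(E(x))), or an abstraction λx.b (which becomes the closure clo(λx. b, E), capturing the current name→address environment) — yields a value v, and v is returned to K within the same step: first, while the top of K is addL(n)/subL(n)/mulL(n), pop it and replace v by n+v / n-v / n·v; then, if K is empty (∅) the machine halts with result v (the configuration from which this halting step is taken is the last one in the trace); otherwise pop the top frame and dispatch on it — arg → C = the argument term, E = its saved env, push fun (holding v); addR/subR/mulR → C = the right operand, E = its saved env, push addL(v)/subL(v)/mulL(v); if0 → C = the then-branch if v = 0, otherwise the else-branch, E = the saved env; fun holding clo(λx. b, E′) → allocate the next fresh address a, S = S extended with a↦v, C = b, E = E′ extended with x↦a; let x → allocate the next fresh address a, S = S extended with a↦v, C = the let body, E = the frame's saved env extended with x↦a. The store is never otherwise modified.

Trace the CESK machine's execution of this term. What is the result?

step 0: ⟨C=(((λv. ((6 * 1) - ((λu. 7) v))) 0) * -1); E=∅; S=∅; K=∅⟩
step 1: ⟨C=((λv. ((6 * 1) - ((λu. 7) v))) 0); E=∅; S=∅; K=[mulR]⟩
step 2: ⟨C=(λv. ((6 * 1) - ((λu. 7) v))); E=∅; S=∅; K=[arg :: mulR]⟩
step 3: ⟨C=0; E=∅; S=∅; K=[fun :: mulR]⟩
step 4: ⟨C=((6 * 1) - ((λu. 7) v)); E={v↦0}; S={0↦0}; K=[mulR]⟩
step 5: ⟨C=(6 * 1); E={v↦0}; S={0↦0}; K=[subR :: mulR]⟩
step 6: ⟨C=6; E={v↦0}; S={0↦0}; K=[mulR :: subR :: mulR]⟩
step 7: ⟨C=1; E={v↦0}; S={0↦0}; K=[mulL(6) :: subR :: mulR]⟩
step 8: ⟨C=((λu. 7) v); E={v↦0}; S={0↦0}; K=[subL(6) :: mulR]⟩
step 9: ⟨C=(λu. 7); E={v↦0}; S={0↦0}; K=[arg :: subL(6) :: mulR]⟩
step 10: ⟨C=v; E={v↦0}; S={0↦0}; K=[fun :: subL(6) :: mulR]⟩
step 11: ⟨C=7; E={u↦1, v↦0}; S={0↦0, 1↦0}; K=[subL(6) :: mulR]⟩
step 12: ⟨C=-1; E=∅; S={0↦0, 1↦0}; K=[mulL(-1)]⟩
→ final value 1

Answer: 1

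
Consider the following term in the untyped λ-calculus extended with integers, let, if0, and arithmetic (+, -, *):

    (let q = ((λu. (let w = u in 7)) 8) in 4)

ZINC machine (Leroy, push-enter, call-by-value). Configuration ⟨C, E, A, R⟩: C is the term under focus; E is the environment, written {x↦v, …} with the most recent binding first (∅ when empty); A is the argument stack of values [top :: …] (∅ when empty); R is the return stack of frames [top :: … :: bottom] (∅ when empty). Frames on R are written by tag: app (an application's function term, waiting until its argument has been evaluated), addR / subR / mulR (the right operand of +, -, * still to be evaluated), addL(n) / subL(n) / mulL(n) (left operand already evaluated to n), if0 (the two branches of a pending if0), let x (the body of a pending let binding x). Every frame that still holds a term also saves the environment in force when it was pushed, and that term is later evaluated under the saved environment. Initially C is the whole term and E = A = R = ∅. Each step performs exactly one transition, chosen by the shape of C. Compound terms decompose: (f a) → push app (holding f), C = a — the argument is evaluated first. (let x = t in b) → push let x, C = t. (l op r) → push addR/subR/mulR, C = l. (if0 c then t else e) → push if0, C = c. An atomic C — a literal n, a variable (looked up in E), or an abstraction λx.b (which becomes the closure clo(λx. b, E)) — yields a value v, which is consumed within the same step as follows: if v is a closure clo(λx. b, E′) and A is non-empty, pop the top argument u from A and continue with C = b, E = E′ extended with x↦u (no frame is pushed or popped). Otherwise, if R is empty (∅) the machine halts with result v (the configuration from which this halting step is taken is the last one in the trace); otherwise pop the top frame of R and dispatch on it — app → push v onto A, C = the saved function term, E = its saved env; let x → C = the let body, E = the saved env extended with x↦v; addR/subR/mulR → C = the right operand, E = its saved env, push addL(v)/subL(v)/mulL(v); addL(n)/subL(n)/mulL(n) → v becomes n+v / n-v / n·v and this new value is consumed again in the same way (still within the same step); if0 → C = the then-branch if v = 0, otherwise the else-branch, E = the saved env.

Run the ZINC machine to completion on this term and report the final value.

Answer: 4

Machine steps:
t=0: <C=(let q = ((λu. (let w = u in 7)) 8) in 4), E=∅, A=∅, R=∅>
t=1: <C=((λu. (let w = u in 7)) 8), E=∅, A=∅, R=[let q]>
t=2: <C=8, E=∅, A=∅, R=[app :: let q]>
t=3: <C=(λu. (let w = u in 7)), E=∅, A=[8], R=[let q]>
t=4: <C=(let w = u in 7), E={u↦8}, A=∅, R=[let q]>
t=5: <C=u, E={u↦8}, A=∅, R=[let w :: let q]>
t=6: <C=7, E={w↦8, u↦8}, A=∅, R=[let q]>
t=7: <C=4, E={q↦7}, A=∅, R=∅>
→ final value 4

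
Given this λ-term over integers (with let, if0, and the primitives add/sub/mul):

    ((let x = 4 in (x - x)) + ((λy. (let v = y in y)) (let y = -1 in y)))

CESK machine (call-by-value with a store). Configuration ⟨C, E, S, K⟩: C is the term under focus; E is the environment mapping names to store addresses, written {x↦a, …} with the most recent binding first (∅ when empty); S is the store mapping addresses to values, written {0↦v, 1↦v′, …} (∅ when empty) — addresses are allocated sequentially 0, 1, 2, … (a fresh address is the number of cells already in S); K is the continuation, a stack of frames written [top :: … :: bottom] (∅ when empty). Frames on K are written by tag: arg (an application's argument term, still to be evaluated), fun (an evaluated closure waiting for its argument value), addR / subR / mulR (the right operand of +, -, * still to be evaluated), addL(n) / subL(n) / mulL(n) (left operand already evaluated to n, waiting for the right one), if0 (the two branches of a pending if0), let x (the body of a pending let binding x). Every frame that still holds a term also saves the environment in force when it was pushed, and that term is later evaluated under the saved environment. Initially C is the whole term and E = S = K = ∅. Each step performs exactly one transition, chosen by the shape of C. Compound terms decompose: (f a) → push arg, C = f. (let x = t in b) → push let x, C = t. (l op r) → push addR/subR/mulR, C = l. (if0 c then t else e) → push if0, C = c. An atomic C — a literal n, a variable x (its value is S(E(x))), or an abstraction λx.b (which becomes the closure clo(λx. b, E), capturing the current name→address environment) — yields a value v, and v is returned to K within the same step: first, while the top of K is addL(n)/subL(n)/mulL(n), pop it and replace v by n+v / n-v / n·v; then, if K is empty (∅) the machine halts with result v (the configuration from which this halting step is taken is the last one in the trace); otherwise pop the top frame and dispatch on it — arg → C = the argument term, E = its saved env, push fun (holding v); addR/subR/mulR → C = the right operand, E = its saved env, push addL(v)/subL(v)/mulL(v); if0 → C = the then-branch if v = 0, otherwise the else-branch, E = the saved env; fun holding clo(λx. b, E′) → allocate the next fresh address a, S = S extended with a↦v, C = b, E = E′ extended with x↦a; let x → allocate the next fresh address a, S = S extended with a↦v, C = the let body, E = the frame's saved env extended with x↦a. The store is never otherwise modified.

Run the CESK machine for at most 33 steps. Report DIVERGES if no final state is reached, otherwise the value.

Answer: -1

Machine steps:
[0] [C=((let x = 4 in (x - x)) + ((λy. (let v = y in y)) (let y = -1 in y))) | E=∅ | S=∅ | K=∅]
[1] [C=(let x = 4 in (x - x)) | E=∅ | S=∅ | K=[addR]]
[2] [C=4 | E=∅ | S=∅ | K=[let x :: addR]]
[3] [C=(x - x) | E={x↦0} | S={0↦4} | K=[addR]]
[4] [C=x | E={x↦0} | S={0↦4} | K=[subR :: addR]]
[5] [C=x | E={x↦0} | S={0↦4} | K=[subL(4) :: addR]]
[6] [C=((λy. (let v = y in y)) (let y = -1 in y)) | E=∅ | S={0↦4} | K=[addL(0)]]
[7] [C=(λy. (let v = y in y)) | E=∅ | S={0↦4} | K=[arg :: addL(0)]]
[8] [C=(let y = -1 in y) | E=∅ | S={0↦4} | K=[fun :: addL(0)]]
[9] [C=-1 | E=∅ | S={0↦4} | K=[let y :: fun :: addL(0)]]
[10] [C=y | E={y↦1} | S={0↦4, 1↦-1} | K=[fun :: addL(0)]]
[11] [C=(let v = y in y) | E={y↦2} | S={0↦4, 1↦-1, 2↦-1} | K=[addL(0)]]
[12] [C=y | E={y↦2} | S={0↦4, 1↦-1, 2↦-1} | K=[let v :: addL(0)]]
[13] [C=y | E={v↦3, y↦2} | S={0↦4, 1↦-1, 2↦-1, 3↦-1} | K=[addL(0)]]
→ final value -1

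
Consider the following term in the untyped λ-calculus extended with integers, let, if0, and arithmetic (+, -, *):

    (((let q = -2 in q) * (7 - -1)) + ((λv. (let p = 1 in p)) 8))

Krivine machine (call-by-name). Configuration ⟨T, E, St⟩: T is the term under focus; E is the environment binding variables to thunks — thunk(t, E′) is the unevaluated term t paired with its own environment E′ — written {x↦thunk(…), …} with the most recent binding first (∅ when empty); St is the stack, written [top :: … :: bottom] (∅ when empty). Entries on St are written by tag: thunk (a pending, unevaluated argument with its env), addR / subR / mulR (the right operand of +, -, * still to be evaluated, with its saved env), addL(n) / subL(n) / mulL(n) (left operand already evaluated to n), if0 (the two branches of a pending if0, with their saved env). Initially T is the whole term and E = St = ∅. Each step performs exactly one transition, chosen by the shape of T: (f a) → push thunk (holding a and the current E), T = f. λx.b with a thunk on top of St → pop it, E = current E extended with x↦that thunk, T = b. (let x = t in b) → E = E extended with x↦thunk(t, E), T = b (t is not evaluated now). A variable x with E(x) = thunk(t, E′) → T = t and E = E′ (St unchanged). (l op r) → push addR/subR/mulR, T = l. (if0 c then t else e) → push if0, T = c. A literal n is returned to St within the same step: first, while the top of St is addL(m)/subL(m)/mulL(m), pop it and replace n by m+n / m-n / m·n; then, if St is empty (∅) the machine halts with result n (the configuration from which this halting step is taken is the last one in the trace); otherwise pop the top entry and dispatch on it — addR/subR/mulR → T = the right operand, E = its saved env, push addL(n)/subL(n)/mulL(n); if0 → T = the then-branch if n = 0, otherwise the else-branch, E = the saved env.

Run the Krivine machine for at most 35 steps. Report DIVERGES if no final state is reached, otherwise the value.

t=0: ⟨T=(((let q = -2 in q) * (7 - -1)) + ((λv. (let p = 1 in p)) 8)); E=∅; St=∅⟩
t=1: ⟨T=((let q = -2 in q) * (7 - -1)); E=∅; St=[addR]⟩
t=2: ⟨T=(let q = -2 in q); E=∅; St=[mulR :: addR]⟩
t=3: ⟨T=q; E={q↦thunk(-2, ∅)}; St=[mulR :: addR]⟩
t=4: ⟨T=-2; E=∅; St=[mulR :: addR]⟩
t=5: ⟨T=(7 - -1); E=∅; St=[mulL(-2) :: addR]⟩
t=6: ⟨T=7; E=∅; St=[subR :: mulL(-2) :: addR]⟩
t=7: ⟨T=-1; E=∅; St=[subL(7) :: mulL(-2) :: addR]⟩
t=8: ⟨T=((λv. (let p = 1 in p)) 8); E=∅; St=[addL(-16)]⟩
t=9: ⟨T=(λv. (let p = 1 in p)); E=∅; St=[thunk :: addL(-16)]⟩
t=10: ⟨T=(let p = 1 in p); E={v↦thunk(8, ∅)}; St=[addL(-16)]⟩
t=11: ⟨T=p; E={p↦thunk(1, {v↦thunk(8, ∅)}), v↦thunk(8, ∅)}; St=[addL(-16)]⟩
t=12: ⟨T=1; E={v↦thunk(8, ∅)}; St=[addL(-16)]⟩
→ final value -15

Answer: -15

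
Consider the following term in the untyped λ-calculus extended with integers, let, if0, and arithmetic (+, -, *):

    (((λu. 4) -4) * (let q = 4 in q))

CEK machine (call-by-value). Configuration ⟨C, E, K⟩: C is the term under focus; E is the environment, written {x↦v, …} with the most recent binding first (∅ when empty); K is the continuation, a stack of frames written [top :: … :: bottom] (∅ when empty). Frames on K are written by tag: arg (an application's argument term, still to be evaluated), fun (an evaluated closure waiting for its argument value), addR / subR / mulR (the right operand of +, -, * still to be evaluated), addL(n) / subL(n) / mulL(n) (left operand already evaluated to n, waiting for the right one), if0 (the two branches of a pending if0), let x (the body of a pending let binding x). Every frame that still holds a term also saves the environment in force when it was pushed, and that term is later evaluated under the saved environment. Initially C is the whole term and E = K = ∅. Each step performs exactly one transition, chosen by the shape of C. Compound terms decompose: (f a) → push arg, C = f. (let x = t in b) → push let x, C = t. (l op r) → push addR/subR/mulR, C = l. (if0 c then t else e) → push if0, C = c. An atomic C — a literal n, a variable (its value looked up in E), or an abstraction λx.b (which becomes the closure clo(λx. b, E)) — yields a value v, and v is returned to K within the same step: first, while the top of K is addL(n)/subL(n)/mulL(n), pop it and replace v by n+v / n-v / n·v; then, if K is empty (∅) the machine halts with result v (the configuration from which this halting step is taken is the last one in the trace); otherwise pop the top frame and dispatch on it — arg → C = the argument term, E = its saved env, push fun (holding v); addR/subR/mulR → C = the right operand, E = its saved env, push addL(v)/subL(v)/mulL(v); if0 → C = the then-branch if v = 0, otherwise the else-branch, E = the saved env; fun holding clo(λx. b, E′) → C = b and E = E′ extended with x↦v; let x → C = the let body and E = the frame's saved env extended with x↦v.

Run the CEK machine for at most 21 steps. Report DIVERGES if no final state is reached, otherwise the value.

Answer: 16

Machine steps:
0. <C=(((λu. 4) -4) * (let q = 4 in q)), E=∅, K=∅>
1. <C=((λu. 4) -4), E=∅, K=[mulR]>
2. <C=(λu. 4), E=∅, K=[arg :: mulR]>
3. <C=-4, E=∅, K=[fun :: mulR]>
4. <C=4, E={u↦-4}, K=[mulR]>
5. <C=(let q = 4 in q), E=∅, K=[mulL(4)]>
6. <C=4, E=∅, K=[let q :: mulL(4)]>
7. <C=q, E={q↦4}, K=[mulL(4)]>
→ final value 16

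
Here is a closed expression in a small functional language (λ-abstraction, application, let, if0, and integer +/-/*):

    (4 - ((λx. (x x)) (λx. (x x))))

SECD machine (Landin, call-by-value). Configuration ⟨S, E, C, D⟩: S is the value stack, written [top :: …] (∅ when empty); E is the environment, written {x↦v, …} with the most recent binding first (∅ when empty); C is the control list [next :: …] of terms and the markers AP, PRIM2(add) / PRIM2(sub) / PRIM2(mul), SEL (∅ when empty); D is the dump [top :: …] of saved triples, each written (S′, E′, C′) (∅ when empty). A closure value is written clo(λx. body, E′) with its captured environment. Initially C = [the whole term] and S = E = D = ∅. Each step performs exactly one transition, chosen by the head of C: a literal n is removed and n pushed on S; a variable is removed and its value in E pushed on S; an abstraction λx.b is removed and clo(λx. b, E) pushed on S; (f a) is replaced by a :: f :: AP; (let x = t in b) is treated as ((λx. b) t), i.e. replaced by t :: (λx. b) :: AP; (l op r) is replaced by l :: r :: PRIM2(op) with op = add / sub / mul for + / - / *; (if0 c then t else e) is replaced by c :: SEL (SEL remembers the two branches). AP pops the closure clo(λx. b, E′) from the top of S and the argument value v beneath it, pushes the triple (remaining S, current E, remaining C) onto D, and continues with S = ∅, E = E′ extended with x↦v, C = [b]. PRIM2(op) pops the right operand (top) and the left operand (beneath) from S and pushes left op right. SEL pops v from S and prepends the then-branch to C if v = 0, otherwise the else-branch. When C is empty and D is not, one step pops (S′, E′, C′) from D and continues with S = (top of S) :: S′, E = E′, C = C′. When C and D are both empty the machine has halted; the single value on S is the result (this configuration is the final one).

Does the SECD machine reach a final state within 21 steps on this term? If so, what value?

Answer: DIVERGES (no final state within 21 steps)

Execution trace:
step 0: [S=∅ | E=∅ | C=[(4 - ((λx. (x x)) (λx. (x x))))] | D=∅]
step 1: [S=∅ | E=∅ | C=[4 :: ((λx. (x x)) (λx. (x x))) :: PRIM2(sub)] | D=∅]
step 2: [S=[4] | E=∅ | C=[((λx. (x x)) (λx. (x x))) :: PRIM2(sub)] | D=∅]
step 3: [S=[4] | E=∅ | C=[(λx. (x x)) :: (λx. (x x)) :: AP :: PRIM2(sub)] | D=∅]
step 4: [S=[clo(λx. (x x), ∅) :: 4] | E=∅ | C=[(λx. (x x)) :: AP :: PRIM2(sub)] | D=∅]
step 5: [S=[clo(λx. (x x), ∅) :: clo(λx. (x x), ∅) :: 4] | E=∅ | C=[AP :: PRIM2(sub)] | D=∅]
step 6: [S=∅ | E={x↦clo(λx. (x x), ∅)} | C=[(x x)] | D=[([4], ∅, [PRIM2(sub)])]]
step 7: [S=∅ | E={x↦clo(λx. (x x), ∅)} | C=[x :: x :: AP] | D=[([4], ∅, [PRIM2(sub)])]]
step 8: [S=[clo(λx. (x x), ∅)] | E={x↦clo(λx. (x x), ∅)} | C=[x :: AP] | D=[([4], ∅, [PRIM2(sub)])]]
step 9: [S=[clo(λx. (x x), ∅) :: clo(λx. (x x), ∅)] | E={x↦clo(λx. (x x), ∅)} | C=[AP] | D=[([4], ∅, [PRIM2(sub)])]]
step 10: [S=∅ | E={x↦clo(λx. (x x), ∅)} | C=[(x x)] | D=[(∅, {x↦clo(λx. (x x), ∅)}, ∅) :: ([4], ∅, [PRIM2(sub)])]]
step 11: [S=∅ | E={x↦clo(λx. (x x), ∅)} | C=[x :: x :: AP] | D=[(∅, {x↦clo(λx. (x x), ∅)}, ∅) :: ([4], ∅, [PRIM2(sub)])]]
step 12: [S=[clo(λx. (x x), ∅)] | E={x↦clo(λx. (x x), ∅)} | C=[x :: AP] | D=[(∅, {x↦clo(λx. (x x), ∅)}, ∅) :: ([4], ∅, [PRIM2(sub)])]]
step 13: [S=[clo(λx. (x x), ∅) :: clo(λx. (x x), ∅)] | E={x↦clo(λx. (x x), ∅)} | C=[AP] | D=[(∅, {x↦clo(λx. (x x), ∅)}, ∅) :: ([4], ∅, [PRIM2(sub)])]]
step 14: [S=∅ | E={x↦clo(λx. (x x), ∅)} | C=[(x x)] | D=[(∅, {x↦clo(λx. (x x), ∅)}, ∅) :: (∅, {x↦clo(λx. (x x), ∅)}, ∅) :: ([4], ∅, [PRIM2(sub)])]]
step 15: [S=∅ | E={x↦clo(λx. (x x), ∅)} | C=[x :: x :: AP] | D=[(∅, {x↦clo(λx. (x x), ∅)}, ∅) :: (∅, {x↦clo(λx. (x x), ∅)}, ∅) :: ([4], ∅, [PRIM2(sub)])]]
step 16: [S=[clo(λx. (x x), ∅)] | E={x↦clo(λx. (x x), ∅)} | C=[x :: AP] | D=[(∅, {x↦clo(λx. (x x), ∅)}, ∅) :: (∅, {x↦clo(λx. (x x), ∅)}, ∅) :: ([4], ∅, [PRIM2(sub)])]]
step 17: [S=[clo(λx. (x x), ∅) :: clo(λx. (x x), ∅)] | E={x↦clo(λx. (x x), ∅)} | C=[AP] | D=[(∅, {x↦clo(λx. (x x), ∅)}, ∅) :: (∅, {x↦clo(λx. (x x), ∅)}, ∅) :: ([4], ∅, [PRIM2(sub)])]]
step 18: [S=∅ | E={x↦clo(λx. (x x), ∅)} | C=[(x x)] | D=[(∅, {x↦clo(λx. (x x), ∅)}, ∅) :: (∅, {x↦clo(λx. (x x), ∅)}, ∅) :: (∅, {x↦clo(λx. (x x), ∅)}, ∅) :: ([4], ∅, [PRIM2(sub)])]]
step 19: [S=∅ | E={x↦clo(λx. (x x), ∅)} | C=[x :: x :: AP] | D=[(∅, {x↦clo(λx. (x x), ∅)}, ∅) :: (∅, {x↦clo(λx. (x x), ∅)}, ∅) :: (∅, {x↦clo(λx. (x x), ∅)}, ∅) :: ([4], ∅, [PRIM2(sub)])]]
step 20: [S=[clo(λx. (x x), ∅)] | E={x↦clo(λx. (x x), ∅)} | C=[x :: AP] | D=[(∅, {x↦clo(λx. (x x), ∅)}, ∅) :: (∅, {x↦clo(λx. (x x), ∅)}, ∅) :: (∅, {x↦clo(λx. (x x), ∅)}, ∅) :: ([4], ∅, [PRIM2(sub)])]]
step 21: [S=[clo(λx. (x x), ∅) :: clo(λx. (x x), ∅)] | E={x↦clo(λx. (x x), ∅)} | C=[AP] | D=[(∅, {x↦clo(λx. (x x), ∅)}, ∅) :: (∅, {x↦clo(λx. (x x), ∅)}, ∅) :: (∅, {x↦clo(λx. (x x), ∅)}, ∅) :: ([4], ∅, [PRIM2(sub)])]]
→ 21 transitions taken and the configuration is still not final: no result within 21 steps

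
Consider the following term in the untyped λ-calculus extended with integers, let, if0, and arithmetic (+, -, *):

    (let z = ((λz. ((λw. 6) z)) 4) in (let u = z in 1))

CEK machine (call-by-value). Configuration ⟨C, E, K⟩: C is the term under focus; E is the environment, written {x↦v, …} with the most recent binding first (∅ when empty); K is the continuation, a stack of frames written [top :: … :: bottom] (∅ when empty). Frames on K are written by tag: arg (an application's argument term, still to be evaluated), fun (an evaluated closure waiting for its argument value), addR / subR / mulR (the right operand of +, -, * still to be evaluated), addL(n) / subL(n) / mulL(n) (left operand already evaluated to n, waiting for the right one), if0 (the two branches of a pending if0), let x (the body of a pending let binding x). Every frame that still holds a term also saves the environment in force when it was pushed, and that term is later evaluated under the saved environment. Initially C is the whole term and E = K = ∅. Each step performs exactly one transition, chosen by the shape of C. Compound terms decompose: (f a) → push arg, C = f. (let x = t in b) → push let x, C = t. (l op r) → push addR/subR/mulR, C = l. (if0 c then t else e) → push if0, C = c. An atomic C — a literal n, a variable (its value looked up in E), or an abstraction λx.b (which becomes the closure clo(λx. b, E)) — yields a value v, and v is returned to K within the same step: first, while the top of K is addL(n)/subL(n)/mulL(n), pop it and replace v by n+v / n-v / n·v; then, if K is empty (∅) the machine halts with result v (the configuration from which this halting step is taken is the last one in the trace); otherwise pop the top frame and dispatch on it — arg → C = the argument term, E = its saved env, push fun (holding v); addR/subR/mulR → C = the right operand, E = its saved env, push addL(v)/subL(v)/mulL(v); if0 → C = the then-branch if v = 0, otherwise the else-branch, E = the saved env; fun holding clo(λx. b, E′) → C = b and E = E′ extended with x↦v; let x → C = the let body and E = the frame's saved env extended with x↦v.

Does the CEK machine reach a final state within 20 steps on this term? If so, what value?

step 0: ⟨C=(let z = ((λz. ((λw. 6) z)) 4) in (let u = z in 1)); E=∅; K=∅⟩
step 1: ⟨C=((λz. ((λw. 6) z)) 4); E=∅; K=[let z]⟩
step 2: ⟨C=(λz. ((λw. 6) z)); E=∅; K=[arg :: let z]⟩
step 3: ⟨C=4; E=∅; K=[fun :: let z]⟩
step 4: ⟨C=((λw. 6) z); E={z↦4}; K=[let z]⟩
step 5: ⟨C=(λw. 6); E={z↦4}; K=[arg :: let z]⟩
step 6: ⟨C=z; E={z↦4}; K=[fun :: let z]⟩
step 7: ⟨C=6; E={w↦4, z↦4}; K=[let z]⟩
step 8: ⟨C=(let u = z in 1); E={z↦6}; K=∅⟩
step 9: ⟨C=z; E={z↦6}; K=[let u]⟩
step 10: ⟨C=1; E={u↦6, z↦6}; K=∅⟩
→ final value 1

Answer: 1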